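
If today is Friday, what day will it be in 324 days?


Sunday

Start: Friday (index 4)
(4 + 324) mod 7
= 328 mod 7
= 6
Index 6 → Sunday


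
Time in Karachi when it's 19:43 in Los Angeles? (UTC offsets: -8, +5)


08:43 (next day)

Time difference = UTC+5 - UTC-8 = +13 hours
New hour = (19 + 13) mod 24
= 32 mod 24 = 8
Minutes unchanged → 08:43; 32 ≥ 24 → next day


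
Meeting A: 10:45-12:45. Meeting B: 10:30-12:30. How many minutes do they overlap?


105 minutes

Meeting A: 645-765 (in minutes from midnight)
Meeting B: 630-750
Overlap start = max(645, 630) = 645
Overlap end = min(765, 750) = 750
Overlap = max(0, 750 - 645) = 105 min


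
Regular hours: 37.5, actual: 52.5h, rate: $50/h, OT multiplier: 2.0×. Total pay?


$3375.00

Regular: 37.5h × $50 = $1875.00
Overtime: 52.5 - 37.5 = 15.0h
OT pay: 15.0h × $50 × 2.0 = $1500.00
Total = $1875.00 + $1500.00 = $3375.00


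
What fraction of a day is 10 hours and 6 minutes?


Total minutes: 10×60 + 6 = 606
Day = 24×60 = 1440 minutes
Fraction = 606/1440 ≈ 0.4208
As a percentage: 606/1440 × 100 ≈ 42.08%

0.4208 (42.08%)


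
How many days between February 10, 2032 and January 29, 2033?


From February 10, 2032 to January 29, 2033
Rest of February 2032: 29 - 10 = 19
Full months: March 31, April 30, May 31, June 30, July 31, August 31, September 30, October 31, November 30, December 31
Days into January 2033: 29
Total = 19 + 31 + 30 + 31 + 30 + 31 + 31 + 30 + 31 + 30 + 31 + 29 = 354 days

354 days


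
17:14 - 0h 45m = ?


16:29

Start: 1034 minutes from midnight
Subtract: 45 minutes
Remaining: 1034 - 45 = 989
Hours: 16, Minutes: 29


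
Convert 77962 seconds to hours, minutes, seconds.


21h 39m 22s

Hours: 77962 ÷ 3600 = 21 remainder 2362
Minutes: 2362 ÷ 60 = 39 remainder 22
Seconds: 22


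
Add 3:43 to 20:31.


Start: 1231 minutes from midnight
Add: 223 minutes
Total: 1454 minutes
Hours: 1454 ÷ 60 = 24 remainder 14
24 ≥ 24 → 24 - 24 = 0 (next day)

00:14 (next day)


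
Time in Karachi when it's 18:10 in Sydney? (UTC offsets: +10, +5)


13:10

Time difference = UTC+5 - UTC+10 = -5 hours
New hour = (18 -5) mod 24
= 13 mod 24 = 13
Minutes unchanged → 13:10


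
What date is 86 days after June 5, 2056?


Start: June 5, 2056
Add 86 days
June 5 → July 1: 30 - 5 + 1 = 26 days (86 - 26 = 60 left)
July 1 → August 1: 31 - 1 + 1 = 31 days (60 - 31 = 29 left)
August 1 + 29 = August 30, 2056

August 30, 2056


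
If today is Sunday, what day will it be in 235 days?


Thursday

Start: Sunday (index 6)
(6 + 235) mod 7
= 241 mod 7
= 3
Index 3 → Thursday


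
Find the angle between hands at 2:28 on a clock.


94.0°

Hour hand = 2×30 + 28×0.5 = 74.0°
Minute hand = 28×6 = 168°
Difference = |74.0 - 168| = 94.0°


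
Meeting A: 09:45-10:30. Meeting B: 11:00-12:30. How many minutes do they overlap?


Meeting A: 585-630 (in minutes from midnight)
Meeting B: 660-750
Overlap start = max(585, 660) = 660
Overlap end = min(630, 750) = 630
Overlap = max(0, 630 - 660) = 0 min

0 minutes


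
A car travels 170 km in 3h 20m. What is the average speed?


Distance: 170 km
Time: 3h 20m = 200 min = 200/60 = 10/3 hours
Speed = 170 ÷ (10/3) = 170 × 3 / 10 = 510/10 = 51.0 km/h

51.0 km/h


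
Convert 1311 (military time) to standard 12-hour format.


Hour: 13
13 - 12 = 1 → PM

1:11 PM


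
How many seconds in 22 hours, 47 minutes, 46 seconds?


Hours: 22 × 3600 = 79200
Minutes: 47 × 60 = 2820
Seconds: 46
Total = 79200 + 2820 + 46 = 82066

82066 seconds


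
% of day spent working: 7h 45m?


Time: 465 minutes
Day: 1440 minutes
Percentage = (465/1440) × 100 ≈ 32.3%

32.3%


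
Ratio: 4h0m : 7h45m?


Duration 1: 240 minutes
Duration 2: 465 minutes
Ratio = 240:465
GCD = 15
Simplified = 16:31
As a decimal: 16/31 ≈ 0.52

16:31 (0.52)


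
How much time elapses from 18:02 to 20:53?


End time in minutes: 20×60 + 53 = 1253
Start time in minutes: 18×60 + 2 = 1082
Difference = 1253 - 1082 = 171 minutes
= 2 hours 51 minutes

2h 51m


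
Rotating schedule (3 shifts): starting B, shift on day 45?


Shifts: A, B, C
Start: B (index 1)
Day 45: (1 + 45 - 1) mod 3
= 45 mod 3
= 0
Index 0 → shift A

Shift A


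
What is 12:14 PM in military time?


Input: 12:14 PM
12 PM → 12 (noon)

12:14


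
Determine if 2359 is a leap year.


No

Rules: divisible by 4 AND (not by 100 OR by 400)
2359 ÷ 4 = 589 remainder 3 → not divisible by 4
Not divisible by 4 → not a leap year


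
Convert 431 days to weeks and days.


61 weeks 4 days

Weeks: 431 ÷ 7 = 61 remainder 4


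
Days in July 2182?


Month: July (month 7)
July has 31 days

31 days


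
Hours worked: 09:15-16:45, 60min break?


Total time = (16×60+45) - (9×60+15)
= 1005 - 555 = 450 min
Minus break: 450 - 60 = 390 min
= 6h 30m

6h 30m (390 minutes)


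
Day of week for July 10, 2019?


Zeller's congruence:
q=10, m=7, k=19, j=20
h = (10 + ⌊13×8/5⌋ + 19 + ⌊19/4⌋ + ⌊20/4⌋ - 2×20) mod 7
= (10 + 20 + 19 + 4 + 5 - 40) mod 7
= 18 mod 7 = 4
h=4 → Wednesday

Wednesday


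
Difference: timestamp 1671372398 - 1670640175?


732223 seconds (203.4 hours / 8.47 days)

Difference = 1671372398 - 1670640175 = 732223 seconds
In hours: 732223 / 3600 ≈ 203.4
In days: 732223 / 86400 ≈ 8.47


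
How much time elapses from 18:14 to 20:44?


End time in minutes: 20×60 + 44 = 1244
Start time in minutes: 18×60 + 14 = 1094
Difference = 1244 - 1094 = 150 minutes
= 2 hours 30 minutes

2h 30m


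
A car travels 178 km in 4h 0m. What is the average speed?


44.5 km/h

Distance: 178 km
Time: 4 hours
Speed = 178 / 4 = 44.5 km/h


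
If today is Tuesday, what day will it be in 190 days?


Wednesday

Start: Tuesday (index 1)
(1 + 190) mod 7
= 191 mod 7
= 2
Index 2 → Wednesday


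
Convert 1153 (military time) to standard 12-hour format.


11:53 AM

Hour: 11
11 < 12 → AM


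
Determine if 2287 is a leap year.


No

Rules: divisible by 4 AND (not by 100 OR by 400)
2287 ÷ 4 = 571 remainder 3 → not divisible by 4
Not divisible by 4 → not a leap year


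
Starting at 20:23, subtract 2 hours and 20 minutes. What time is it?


Start: 1223 minutes from midnight
Subtract: 140 minutes
Remaining: 1223 - 140 = 1083
Hours: 18, Minutes: 3

18:03


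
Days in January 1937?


31 days

Month: January (month 1)
January has 31 days


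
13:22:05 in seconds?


Hours: 13 × 3600 = 46800
Minutes: 22 × 60 = 1320
Seconds: 5
Total = 46800 + 1320 + 5 = 48125

48125 seconds


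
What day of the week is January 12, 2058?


Saturday

Zeller's congruence:
q=12, m=13, k=57, j=20
h = (12 + ⌊13×14/5⌋ + 57 + ⌊57/4⌋ + ⌊20/4⌋ - 2×20) mod 7
= (12 + 36 + 57 + 14 + 5 - 40) mod 7
= 84 mod 7 = 0
h=0 → Saturday


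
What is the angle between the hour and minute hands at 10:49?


30.5°

Hour hand = 10×30 + 49×0.5 = 324.5°
Minute hand = 49×6 = 294°
Difference = |324.5 - 294| = 30.5°


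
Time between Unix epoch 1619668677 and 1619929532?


Difference = 1619929532 - 1619668677 = 260855 seconds
In hours: 260855 / 3600 ≈ 72.5
In days: 260855 / 86400 ≈ 3.02

260855 seconds (72.5 hours / 3.02 days)


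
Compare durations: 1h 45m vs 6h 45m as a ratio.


7:27 (0.26)

Duration 1: 105 minutes
Duration 2: 405 minutes
Ratio = 105:405
GCD = 15
Simplified = 7:27
As a decimal: 7/27 ≈ 0.26


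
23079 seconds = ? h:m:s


Hours: 23079 ÷ 3600 = 6 remainder 1479
Minutes: 1479 ÷ 60 = 24 remainder 39
Seconds: 39

6h 24m 39s


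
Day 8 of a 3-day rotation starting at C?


Shift A

Shifts: A, B, C
Start: C (index 2)
Day 8: (2 + 8 - 1) mod 3
= 9 mod 3
= 0
Index 0 → shift A


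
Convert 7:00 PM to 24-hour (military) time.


19:00

Input: 7:00 PM
PM: 7 + 12 = 19


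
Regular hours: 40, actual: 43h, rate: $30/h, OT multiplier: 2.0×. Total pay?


Regular: 40h × $30 = $1200.00
Overtime: 43 - 40 = 3h
OT pay: 3h × $30 × 2.0 = $180.00
Total = $1200.00 + $180.00 = $1380.00

$1380.00


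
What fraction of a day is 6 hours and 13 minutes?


0.2590 (25.90%)

Total minutes: 6×60 + 13 = 373
Day = 24×60 = 1440 minutes
Fraction = 373/1440 ≈ 0.2590
As a percentage: 373/1440 × 100 ≈ 25.90%


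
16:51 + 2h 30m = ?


19:21

Start: 1011 minutes from midnight
Add: 150 minutes
Total: 1161 minutes
Hours: 1161 ÷ 60 = 19 remainder 21


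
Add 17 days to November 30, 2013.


Start: November 30, 2013
Add 17 days
November 30 → December 1: 30 - 30 + 1 = 1 days (17 - 1 = 16 left)
December 1 + 16 = December 17, 2013

December 17, 2013


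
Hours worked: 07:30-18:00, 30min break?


10h 0m (600 minutes)

Total time = (18×60+0) - (7×60+30)
= 1080 - 450 = 630 min
Minus break: 630 - 30 = 600 min
= 10h 0m


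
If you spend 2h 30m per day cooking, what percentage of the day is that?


Time: 150 minutes
Day: 1440 minutes
Percentage = (150/1440) × 100 ≈ 10.4%

10.4%


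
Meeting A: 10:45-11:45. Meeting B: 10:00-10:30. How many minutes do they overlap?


Meeting A: 645-705 (in minutes from midnight)
Meeting B: 600-630
Overlap start = max(645, 600) = 645
Overlap end = min(705, 630) = 630
Overlap = max(0, 630 - 645) = 0 min

0 minutes


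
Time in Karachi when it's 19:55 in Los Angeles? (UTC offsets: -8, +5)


08:55 (next day)

Time difference = UTC+5 - UTC-8 = +13 hours
New hour = (19 + 13) mod 24
= 32 mod 24 = 8
Minutes unchanged → 08:55; 32 ≥ 24 → next day


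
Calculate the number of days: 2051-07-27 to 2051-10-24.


From July 27, 2051 to October 24, 2051
Rest of July 2051: 31 - 27 = 4
Full months: August 31, September 30
Days into October 2051: 24
Total = 4 + 31 + 30 + 24 = 89 days

89 days


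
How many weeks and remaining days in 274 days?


39 weeks 1 days

Weeks: 274 ÷ 7 = 39 remainder 1


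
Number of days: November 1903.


30 days

Month: November (month 11)
November has 30 days


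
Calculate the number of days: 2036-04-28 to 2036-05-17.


19 days

From April 28, 2036 to May 17, 2036
Rest of April 2036: 30 - 28 = 2
Days into May 2036: 17
Total = 2 + 17 = 19 days


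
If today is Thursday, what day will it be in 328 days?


Start: Thursday (index 3)
(3 + 328) mod 7
= 331 mod 7
= 2
Index 2 → Wednesday

Wednesday


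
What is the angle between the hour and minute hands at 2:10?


Hour hand = 2×30 + 10×0.5 = 65.0°
Minute hand = 10×6 = 60°
Difference = |65.0 - 60| = 5.0°

5.0°


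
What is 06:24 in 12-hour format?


6:24 AM

Hour: 6
6 < 12 → AM


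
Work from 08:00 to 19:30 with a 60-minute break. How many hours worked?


Total time = (19×60+30) - (8×60+0)
= 1170 - 480 = 690 min
Minus break: 690 - 60 = 630 min
= 10h 30m

10h 30m (630 minutes)


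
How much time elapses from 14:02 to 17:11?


End time in minutes: 17×60 + 11 = 1031
Start time in minutes: 14×60 + 2 = 842
Difference = 1031 - 842 = 189 minutes
= 3 hours 9 minutes

3h 9m


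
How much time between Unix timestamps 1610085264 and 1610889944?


Difference = 1610889944 - 1610085264 = 804680 seconds
In hours: 804680 / 3600 ≈ 223.5
In days: 804680 / 86400 ≈ 9.31

804680 seconds (223.5 hours / 9.31 days)


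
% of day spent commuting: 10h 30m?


Time: 630 minutes
Day: 1440 minutes
Percentage = (630/1440) × 100 ≈ 43.8%

43.8%


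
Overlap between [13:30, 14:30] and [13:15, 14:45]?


Meeting A: 810-870 (in minutes from midnight)
Meeting B: 795-885
Overlap start = max(810, 795) = 810
Overlap end = min(870, 885) = 870
Overlap = max(0, 870 - 810) = 60 min

60 minutes


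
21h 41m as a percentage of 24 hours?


0.9035 (90.35%)

Total minutes: 21×60 + 41 = 1301
Day = 24×60 = 1440 minutes
Fraction = 1301/1440 ≈ 0.9035
As a percentage: 1301/1440 × 100 ≈ 90.35%


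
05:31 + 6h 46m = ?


Start: 331 minutes from midnight
Add: 406 minutes
Total: 737 minutes
Hours: 737 ÷ 60 = 12 remainder 17

12:17


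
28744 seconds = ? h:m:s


Hours: 28744 ÷ 3600 = 7 remainder 3544
Minutes: 3544 ÷ 60 = 59 remainder 4
Seconds: 4

7h 59m 4s


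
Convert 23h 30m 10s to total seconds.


84610 seconds

Hours: 23 × 3600 = 82800
Minutes: 30 × 60 = 1800
Seconds: 10
Total = 82800 + 1800 + 10 = 84610


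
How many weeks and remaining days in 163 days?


Weeks: 163 ÷ 7 = 23 remainder 2

23 weeks 2 days


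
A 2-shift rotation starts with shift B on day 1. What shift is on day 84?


Shift A

Shifts: A, B
Start: B (index 1)
Day 84: (1 + 84 - 1) mod 2
= 84 mod 2
= 0
Index 0 → shift A


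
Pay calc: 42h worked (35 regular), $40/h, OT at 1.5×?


Regular: 35h × $40 = $1400.00
Overtime: 42 - 35 = 7h
OT pay: 7h × $40 × 1.5 = $420.00
Total = $1400.00 + $420.00 = $1820.00

$1820.00


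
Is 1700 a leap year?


No

Rules: divisible by 4 AND (not by 100 OR by 400)
1700 ÷ 4 = 425 exactly → divisible by 4
1700 ÷ 100 = 17 exactly → divisible by 100
1700 ÷ 400 = 4 remainder 100 → not divisible by 400
Divisible by 100 but not by 400 → not a leap year


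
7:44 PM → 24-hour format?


Input: 7:44 PM
PM: 7 + 12 = 19

19:44


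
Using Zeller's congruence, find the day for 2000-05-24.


Zeller's congruence:
q=24, m=5, k=0, j=20
h = (24 + ⌊13×6/5⌋ + 0 + ⌊0/4⌋ + ⌊20/4⌋ - 2×20) mod 7
= (24 + 15 + 0 + 0 + 5 - 40) mod 7
= 4 mod 7 = 4
h=4 → Wednesday

Wednesday


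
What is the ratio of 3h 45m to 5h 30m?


15:22 (0.68)

Duration 1: 225 minutes
Duration 2: 330 minutes
Ratio = 225:330
GCD = 15
Simplified = 15:22
As a decimal: 15/22 ≈ 0.68


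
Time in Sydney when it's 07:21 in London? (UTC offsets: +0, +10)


17:21

Time difference = UTC+10 - UTC+0 = +10 hours
New hour = (7 + 10) mod 24
= 17 mod 24 = 17
Minutes unchanged → 17:21


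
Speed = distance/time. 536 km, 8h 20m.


Distance: 536 km
Time: 8h 20m = 500 min = 500/60 = 25/3 hours
Speed = 536 ÷ (25/3) = 536 × 3 / 25 = 1608/25 ≈ 64.3 km/h

64.3 km/h


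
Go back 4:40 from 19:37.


Start: 1177 minutes from midnight
Subtract: 280 minutes
Remaining: 1177 - 280 = 897
Hours: 14, Minutes: 57

14:57


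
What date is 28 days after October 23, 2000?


Start: October 23, 2000
Add 28 days
October 23 → November 1: 31 - 23 + 1 = 9 days (28 - 9 = 19 left)
November 1 + 19 = November 20, 2000

November 20, 2000


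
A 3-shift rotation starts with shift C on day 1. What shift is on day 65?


Shifts: A, B, C
Start: C (index 2)
Day 65: (2 + 65 - 1) mod 3
= 66 mod 3
= 0
Index 0 → shift A

Shift A


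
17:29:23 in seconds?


Hours: 17 × 3600 = 61200
Minutes: 29 × 60 = 1740
Seconds: 23
Total = 61200 + 1740 + 23 = 62963

62963 seconds


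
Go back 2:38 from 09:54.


07:16

Start: 594 minutes from midnight
Subtract: 158 minutes
Remaining: 594 - 158 = 436
Hours: 7, Minutes: 16


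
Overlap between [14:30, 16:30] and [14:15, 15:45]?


Meeting A: 870-990 (in minutes from midnight)
Meeting B: 855-945
Overlap start = max(870, 855) = 870
Overlap end = min(990, 945) = 945
Overlap = max(0, 945 - 870) = 75 min

75 minutes


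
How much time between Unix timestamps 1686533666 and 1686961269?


Difference = 1686961269 - 1686533666 = 427603 seconds
In hours: 427603 / 3600 ≈ 118.8
In days: 427603 / 86400 ≈ 4.95

427603 seconds (118.8 hours / 4.95 days)


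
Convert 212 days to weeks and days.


Weeks: 212 ÷ 7 = 30 remainder 2

30 weeks 2 days


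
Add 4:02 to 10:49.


14:51

Start: 649 minutes from midnight
Add: 242 minutes
Total: 891 minutes
Hours: 891 ÷ 60 = 14 remainder 51


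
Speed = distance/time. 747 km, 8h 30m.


Distance: 747 km
Time: 8h 30m = 510 min = 510/60 = 17/2 hours
Speed = 747 ÷ (17/2) = 747 × 2 / 17 = 1494/17 ≈ 87.9 km/h

87.9 km/h


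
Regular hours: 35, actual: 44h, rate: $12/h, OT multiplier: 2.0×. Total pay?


$636.00

Regular: 35h × $12 = $420.00
Overtime: 44 - 35 = 9h
OT pay: 9h × $12 × 2.0 = $216.00
Total = $420.00 + $216.00 = $636.00


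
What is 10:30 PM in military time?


Input: 10:30 PM
PM: 10 + 12 = 22

22:30


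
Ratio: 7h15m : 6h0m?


29:24 (1.21)

Duration 1: 435 minutes
Duration 2: 360 minutes
Ratio = 435:360
GCD = 15
Simplified = 29:24
As a decimal: 29/24 ≈ 1.21


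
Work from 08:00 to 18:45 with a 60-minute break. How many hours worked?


9h 45m (585 minutes)

Total time = (18×60+45) - (8×60+0)
= 1125 - 480 = 645 min
Minus break: 645 - 60 = 585 min
= 9h 45m


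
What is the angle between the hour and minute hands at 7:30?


Hour hand = 7×30 + 30×0.5 = 225.0°
Minute hand = 30×6 = 180°
Difference = |225.0 - 180| = 45.0°

45.0°


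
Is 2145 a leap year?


No

Rules: divisible by 4 AND (not by 100 OR by 400)
2145 ÷ 4 = 536 remainder 1 → not divisible by 4
Not divisible by 4 → not a leap year


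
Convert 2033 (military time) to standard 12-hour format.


8:33 PM

Hour: 20
20 - 12 = 8 → PM


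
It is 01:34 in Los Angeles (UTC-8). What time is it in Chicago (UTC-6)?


Time difference = UTC-6 - UTC-8 = +2 hours
New hour = (1 + 2) mod 24
= 3 mod 24 = 3
Minutes unchanged → 03:34

03:34


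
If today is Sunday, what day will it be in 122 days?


Start: Sunday (index 6)
(6 + 122) mod 7
= 128 mod 7
= 2
Index 2 → Wednesday

Wednesday


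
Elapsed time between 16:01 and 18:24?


2h 23m

End time in minutes: 18×60 + 24 = 1104
Start time in minutes: 16×60 + 1 = 961
Difference = 1104 - 961 = 143 minutes
= 2 hours 23 minutes


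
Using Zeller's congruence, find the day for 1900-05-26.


Saturday

Zeller's congruence:
q=26, m=5, k=0, j=19
h = (26 + ⌊13×6/5⌋ + 0 + ⌊0/4⌋ + ⌊19/4⌋ - 2×19) mod 7
= (26 + 15 + 0 + 0 + 4 - 38) mod 7
= 7 mod 7 = 0
h=0 → Saturday


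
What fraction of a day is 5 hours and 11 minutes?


Total minutes: 5×60 + 11 = 311
Day = 24×60 = 1440 minutes
Fraction = 311/1440 ≈ 0.2160
As a percentage: 311/1440 × 100 ≈ 21.60%

0.2160 (21.60%)


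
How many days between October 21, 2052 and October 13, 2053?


357 days

From October 21, 2052 to October 13, 2053
Rest of October 2052: 31 - 21 = 10
Full months: November 30, December 31, January 31, February 2053 28, March 31, April 30, May 31, June 30, July 31, August 31, September 30
Days into October 2053: 13
Total = 10 + 30 + 31 + 31 + 28 + 31 + 30 + 31 + 30 + 31 + 31 + 30 + 13 = 357 days


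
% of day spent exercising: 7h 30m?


Time: 450 minutes
Day: 1440 minutes
Percentage = (450/1440) × 100 ≈ 31.3%

31.3%


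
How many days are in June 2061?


30 days

Month: June (month 6)
June has 30 days


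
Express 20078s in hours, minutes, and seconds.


Hours: 20078 ÷ 3600 = 5 remainder 2078
Minutes: 2078 ÷ 60 = 34 remainder 38
Seconds: 38

5h 34m 38s


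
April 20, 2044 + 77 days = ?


Start: April 20, 2044
Add 77 days
April 20 → May 1: 30 - 20 + 1 = 11 days (77 - 11 = 66 left)
May 1 → June 1: 31 - 1 + 1 = 31 days (66 - 31 = 35 left)
June 1 → July 1: 30 - 1 + 1 = 30 days (35 - 30 = 5 left)
July 1 + 5 = July 6, 2044

July 6, 2044


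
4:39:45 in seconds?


Hours: 4 × 3600 = 14400
Minutes: 39 × 60 = 2340
Seconds: 45
Total = 14400 + 2340 + 45 = 16785

16785 seconds


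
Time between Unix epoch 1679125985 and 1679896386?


Difference = 1679896386 - 1679125985 = 770401 seconds
In hours: 770401 / 3600 ≈ 214.0
In days: 770401 / 86400 ≈ 8.92

770401 seconds (214.0 hours / 8.92 days)


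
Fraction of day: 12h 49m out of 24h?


0.5340 (53.40%)

Total minutes: 12×60 + 49 = 769
Day = 24×60 = 1440 minutes
Fraction = 769/1440 ≈ 0.5340
As a percentage: 769/1440 × 100 ≈ 53.40%


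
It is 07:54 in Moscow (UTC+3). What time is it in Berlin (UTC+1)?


Time difference = UTC+1 - UTC+3 = -2 hours
New hour = (7 -2) mod 24
= 5 mod 24 = 5
Minutes unchanged → 05:54

05:54


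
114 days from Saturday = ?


Start: Saturday (index 5)
(5 + 114) mod 7
= 119 mod 7
= 0
Index 0 → Monday

Monday


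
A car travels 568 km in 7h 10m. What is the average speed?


79.3 km/h

Distance: 568 km
Time: 7h 10m = 430 min = 430/60 = 43/6 hours
Speed = 568 ÷ (43/6) = 568 × 6 / 43 = 3408/43 ≈ 79.3 km/h


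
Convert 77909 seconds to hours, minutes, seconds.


21h 38m 29s

Hours: 77909 ÷ 3600 = 21 remainder 2309
Minutes: 2309 ÷ 60 = 38 remainder 29
Seconds: 29


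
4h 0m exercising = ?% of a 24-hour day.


16.7%

Time: 240 minutes
Day: 1440 minutes
Percentage = (240/1440) × 100 ≈ 16.7%


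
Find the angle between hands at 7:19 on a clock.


105.5°

Hour hand = 7×30 + 19×0.5 = 219.5°
Minute hand = 19×6 = 114°
Difference = |219.5 - 114| = 105.5°


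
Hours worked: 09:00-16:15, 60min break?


6h 15m (375 minutes)

Total time = (16×60+15) - (9×60+0)
= 975 - 540 = 435 min
Minus break: 435 - 60 = 375 min
= 6h 15m


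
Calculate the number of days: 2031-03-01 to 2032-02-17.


353 days

From March 1, 2031 to February 17, 2032
Rest of March 2031: 31 - 1 = 30
Full months: April 30, May 31, June 30, July 31, August 31, September 30, October 31, November 30, December 31, January 31
Days into February 2032: 17
Total = 30 + 30 + 31 + 30 + 31 + 31 + 30 + 31 + 30 + 31 + 31 + 17 = 353 days


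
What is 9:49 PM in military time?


21:49

Input: 9:49 PM
PM: 9 + 12 = 21


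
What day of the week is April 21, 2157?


Zeller's congruence:
q=21, m=4, k=57, j=21
h = (21 + ⌊13×5/5⌋ + 57 + ⌊57/4⌋ + ⌊21/4⌋ - 2×21) mod 7
= (21 + 13 + 57 + 14 + 5 - 42) mod 7
= 68 mod 7 = 5
h=5 → Thursday

Thursday


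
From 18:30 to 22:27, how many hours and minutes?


3h 57m

End time in minutes: 22×60 + 27 = 1347
Start time in minutes: 18×60 + 30 = 1110
Difference = 1347 - 1110 = 237 minutes
= 3 hours 57 minutes


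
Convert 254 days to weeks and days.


Weeks: 254 ÷ 7 = 36 remainder 2

36 weeks 2 days


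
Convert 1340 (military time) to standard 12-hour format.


1:40 PM

Hour: 13
13 - 12 = 1 → PM


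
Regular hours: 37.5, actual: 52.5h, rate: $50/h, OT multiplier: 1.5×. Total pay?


$3000.00

Regular: 37.5h × $50 = $1875.00
Overtime: 52.5 - 37.5 = 15.0h
OT pay: 15.0h × $50 × 1.5 = $1125.00
Total = $1875.00 + $1125.00 = $3000.00


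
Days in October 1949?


Month: October (month 10)
October has 31 days

31 days


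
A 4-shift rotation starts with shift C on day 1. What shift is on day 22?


Shift D

Shifts: A, B, C, D
Start: C (index 2)
Day 22: (2 + 22 - 1) mod 4
= 23 mod 4
= 3
Index 3 → shift D


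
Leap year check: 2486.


No

Rules: divisible by 4 AND (not by 100 OR by 400)
2486 ÷ 4 = 621 remainder 2 → not divisible by 4
Not divisible by 4 → not a leap year


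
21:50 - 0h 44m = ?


Start: 1310 minutes from midnight
Subtract: 44 minutes
Remaining: 1310 - 44 = 1266
Hours: 21, Minutes: 6

21:06


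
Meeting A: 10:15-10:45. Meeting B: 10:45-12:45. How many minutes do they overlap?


Meeting A: 615-645 (in minutes from midnight)
Meeting B: 645-765
Overlap start = max(615, 645) = 645
Overlap end = min(645, 765) = 645
Overlap = max(0, 645 - 645) = 0 min

0 minutes


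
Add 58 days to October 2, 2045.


Start: October 2, 2045
Add 58 days
October 2 → November 1: 31 - 2 + 1 = 30 days (58 - 30 = 28 left)
November 1 + 28 = November 29, 2045

November 29, 2045


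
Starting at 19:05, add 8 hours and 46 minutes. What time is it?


03:51 (next day)

Start: 1145 minutes from midnight
Add: 526 minutes
Total: 1671 minutes
Hours: 1671 ÷ 60 = 27 remainder 51
27 ≥ 24 → 27 - 24 = 3 (next day)


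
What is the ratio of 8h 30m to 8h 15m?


Duration 1: 510 minutes
Duration 2: 495 minutes
Ratio = 510:495
GCD = 15
Simplified = 34:33
As a decimal: 34/33 ≈ 1.03

34:33 (1.03)


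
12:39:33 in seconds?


Hours: 12 × 3600 = 43200
Minutes: 39 × 60 = 2340
Seconds: 33
Total = 43200 + 2340 + 33 = 45573

45573 seconds


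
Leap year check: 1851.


No

Rules: divisible by 4 AND (not by 100 OR by 400)
1851 ÷ 4 = 462 remainder 3 → not divisible by 4
Not divisible by 4 → not a leap year


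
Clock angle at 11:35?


Hour hand = 11×30 + 35×0.5 = 347.5°
Minute hand = 35×6 = 210°
Difference = |347.5 - 210| = 137.5°

137.5°


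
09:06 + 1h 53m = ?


Start: 546 minutes from midnight
Add: 113 minutes
Total: 659 minutes
Hours: 659 ÷ 60 = 10 remainder 59

10:59


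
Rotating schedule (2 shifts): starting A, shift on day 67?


Shifts: A, B
Start: A (index 0)
Day 67: (0 + 67 - 1) mod 2
= 66 mod 2
= 0
Index 0 → shift A

Shift A


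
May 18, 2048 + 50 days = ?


Start: May 18, 2048
Add 50 days
May 18 → June 1: 31 - 18 + 1 = 14 days (50 - 14 = 36 left)
June 1 → July 1: 30 - 1 + 1 = 30 days (36 - 30 = 6 left)
July 1 + 6 = July 7, 2048

July 7, 2048


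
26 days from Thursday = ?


Start: Thursday (index 3)
(3 + 26) mod 7
= 29 mod 7
= 1
Index 1 → Tuesday

Tuesday


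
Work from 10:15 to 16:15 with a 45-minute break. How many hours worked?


Total time = (16×60+15) - (10×60+15)
= 975 - 615 = 360 min
Minus break: 360 - 45 = 315 min
= 5h 15m

5h 15m (315 minutes)


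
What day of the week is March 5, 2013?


Zeller's congruence:
q=5, m=3, k=13, j=20
h = (5 + ⌊13×4/5⌋ + 13 + ⌊13/4⌋ + ⌊20/4⌋ - 2×20) mod 7
= (5 + 10 + 13 + 3 + 5 - 40) mod 7
= -4 mod 7 = 3
h=3 → Tuesday

Tuesday


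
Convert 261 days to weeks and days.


Weeks: 261 ÷ 7 = 37 remainder 2

37 weeks 2 days


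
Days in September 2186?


Month: September (month 9)
September has 30 days

30 days


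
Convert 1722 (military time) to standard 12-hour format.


Hour: 17
17 - 12 = 5 → PM

5:22 PM


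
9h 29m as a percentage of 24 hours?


Total minutes: 9×60 + 29 = 569
Day = 24×60 = 1440 minutes
Fraction = 569/1440 ≈ 0.3951
As a percentage: 569/1440 × 100 ≈ 39.51%

0.3951 (39.51%)


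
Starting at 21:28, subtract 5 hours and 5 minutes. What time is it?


Start: 1288 minutes from midnight
Subtract: 305 minutes
Remaining: 1288 - 305 = 983
Hours: 16, Minutes: 23

16:23


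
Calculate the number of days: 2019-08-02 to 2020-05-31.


From August 2, 2019 to May 31, 2020
Rest of August 2019: 31 - 2 = 29
Full months: September 30, October 31, November 30, December 31, January 31, February 2020 29, March 31, April 30
Days into May 2020: 31
Total = 29 + 30 + 31 + 30 + 31 + 31 + 29 + 31 + 30 + 31 = 303 days

303 days


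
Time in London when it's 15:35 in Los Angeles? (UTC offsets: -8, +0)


23:35

Time difference = UTC+0 - UTC-8 = +8 hours
New hour = (15 + 8) mod 24
= 23 mod 24 = 23
Minutes unchanged → 23:35


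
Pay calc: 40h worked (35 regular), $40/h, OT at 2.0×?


Regular: 35h × $40 = $1400.00
Overtime: 40 - 35 = 5h
OT pay: 5h × $40 × 2.0 = $400.00
Total = $1400.00 + $400.00 = $1800.00

$1800.00


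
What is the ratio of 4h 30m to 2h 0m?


9:4 (2.25)

Duration 1: 270 minutes
Duration 2: 120 minutes
Ratio = 270:120
GCD = 30
Simplified = 9:4
As a decimal: 9/4 = 2.25


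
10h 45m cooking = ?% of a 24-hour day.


Time: 645 minutes
Day: 1440 minutes
Percentage = (645/1440) × 100 ≈ 44.8%

44.8%


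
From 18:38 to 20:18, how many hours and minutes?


1h 40m

End time in minutes: 20×60 + 18 = 1218
Start time in minutes: 18×60 + 38 = 1118
Difference = 1218 - 1118 = 100 minutes
= 1 hours 40 minutes


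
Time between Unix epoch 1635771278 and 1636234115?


462837 seconds (128.6 hours / 5.36 days)

Difference = 1636234115 - 1635771278 = 462837 seconds
In hours: 462837 / 3600 ≈ 128.6
In days: 462837 / 86400 ≈ 5.36


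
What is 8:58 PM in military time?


Input: 8:58 PM
PM: 8 + 12 = 20

20:58


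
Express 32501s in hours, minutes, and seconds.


9h 1m 41s

Hours: 32501 ÷ 3600 = 9 remainder 101
Minutes: 101 ÷ 60 = 1 remainder 41
Seconds: 41


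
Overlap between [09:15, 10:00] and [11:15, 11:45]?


0 minutes

Meeting A: 555-600 (in minutes from midnight)
Meeting B: 675-705
Overlap start = max(555, 675) = 675
Overlap end = min(600, 705) = 600
Overlap = max(0, 600 - 675) = 0 min


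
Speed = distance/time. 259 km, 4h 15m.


60.9 km/h

Distance: 259 km
Time: 4h 15m = 255 min = 255/60 = 17/4 hours
Speed = 259 ÷ (17/4) = 259 × 4 / 17 = 1036/17 ≈ 60.9 km/h


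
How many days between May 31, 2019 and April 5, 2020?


From May 31, 2019 to April 5, 2020
Rest of May 2019: 31 - 31 = 0
Full months: June 30, July 31, August 31, September 30, October 31, November 30, December 31, January 31, February 2020 29, March 31
Days into April 2020: 5
Total = 0 + 30 + 31 + 31 + 30 + 31 + 30 + 31 + 31 + 29 + 31 + 5 = 310 days

310 days


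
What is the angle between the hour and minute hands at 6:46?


Hour hand = 6×30 + 46×0.5 = 203.0°
Minute hand = 46×6 = 276°
Difference = |203.0 - 276| = 73.0°

73.0°


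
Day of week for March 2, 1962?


Friday

Zeller's congruence:
q=2, m=3, k=62, j=19
h = (2 + ⌊13×4/5⌋ + 62 + ⌊62/4⌋ + ⌊19/4⌋ - 2×19) mod 7
= (2 + 10 + 62 + 15 + 4 - 38) mod 7
= 55 mod 7 = 6
h=6 → Friday


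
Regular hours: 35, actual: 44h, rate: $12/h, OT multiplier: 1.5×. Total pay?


Regular: 35h × $12 = $420.00
Overtime: 44 - 35 = 9h
OT pay: 9h × $12 × 1.5 = $162.00
Total = $420.00 + $162.00 = $582.00

$582.00


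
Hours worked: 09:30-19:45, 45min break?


Total time = (19×60+45) - (9×60+30)
= 1185 - 570 = 615 min
Minus break: 615 - 45 = 570 min
= 9h 30m

9h 30m (570 minutes)


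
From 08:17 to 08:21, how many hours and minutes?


0h 4m

End time in minutes: 8×60 + 21 = 501
Start time in minutes: 8×60 + 17 = 497
Difference = 501 - 497 = 4 minutes
= 0 hours 4 minutes


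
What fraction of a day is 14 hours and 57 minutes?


0.6229 (62.29%)

Total minutes: 14×60 + 57 = 897
Day = 24×60 = 1440 minutes
Fraction = 897/1440 ≈ 0.6229
As a percentage: 897/1440 × 100 ≈ 62.29%


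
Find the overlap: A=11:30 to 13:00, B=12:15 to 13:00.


45 minutes

Meeting A: 690-780 (in minutes from midnight)
Meeting B: 735-780
Overlap start = max(690, 735) = 735
Overlap end = min(780, 780) = 780
Overlap = max(0, 780 - 735) = 45 min


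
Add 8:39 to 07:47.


Start: 467 minutes from midnight
Add: 519 minutes
Total: 986 minutes
Hours: 986 ÷ 60 = 16 remainder 26

16:26


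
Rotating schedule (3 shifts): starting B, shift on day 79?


Shifts: A, B, C
Start: B (index 1)
Day 79: (1 + 79 - 1) mod 3
= 79 mod 3
= 1
Index 1 → shift B

Shift B


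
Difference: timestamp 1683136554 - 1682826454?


Difference = 1683136554 - 1682826454 = 310100 seconds
In hours: 310100 / 3600 ≈ 86.1
In days: 310100 / 86400 ≈ 3.59

310100 seconds (86.1 hours / 3.59 days)


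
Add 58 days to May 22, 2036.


Start: May 22, 2036
Add 58 days
May 22 → June 1: 31 - 22 + 1 = 10 days (58 - 10 = 48 left)
June 1 → July 1: 30 - 1 + 1 = 30 days (48 - 30 = 18 left)
July 1 + 18 = July 19, 2036

July 19, 2036


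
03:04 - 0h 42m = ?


Start: 184 minutes from midnight
Subtract: 42 minutes
Remaining: 184 - 42 = 142
Hours: 2, Minutes: 22

02:22


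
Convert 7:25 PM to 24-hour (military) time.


Input: 7:25 PM
PM: 7 + 12 = 19

19:25


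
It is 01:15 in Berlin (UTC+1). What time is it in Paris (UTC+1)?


01:15

Time difference = UTC+1 - UTC+1 = +0 hours
New hour = (1 + 0) mod 24
= 1 mod 24 = 1
Minutes unchanged → 01:15


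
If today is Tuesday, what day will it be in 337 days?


Start: Tuesday (index 1)
(1 + 337) mod 7
= 338 mod 7
= 2
Index 2 → Wednesday

Wednesday


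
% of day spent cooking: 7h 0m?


29.2%

Time: 420 minutes
Day: 1440 minutes
Percentage = (420/1440) × 100 ≈ 29.2%


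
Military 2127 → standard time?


9:27 PM

Hour: 21
21 - 12 = 9 → PM


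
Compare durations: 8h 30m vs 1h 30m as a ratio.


Duration 1: 510 minutes
Duration 2: 90 minutes
Ratio = 510:90
GCD = 30
Simplified = 17:3
As a decimal: 17/3 ≈ 5.67

17:3 (5.67)


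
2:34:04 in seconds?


9244 seconds

Hours: 2 × 3600 = 7200
Minutes: 34 × 60 = 2040
Seconds: 4
Total = 7200 + 2040 + 4 = 9244


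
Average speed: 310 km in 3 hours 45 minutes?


Distance: 310 km
Time: 3h 45m = 225 min = 225/60 = 15/4 hours
Speed = 310 ÷ (15/4) = 310 × 4 / 15 = 1240/15 ≈ 82.7 km/h

82.7 km/h


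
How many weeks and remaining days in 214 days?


30 weeks 4 days

Weeks: 214 ÷ 7 = 30 remainder 4


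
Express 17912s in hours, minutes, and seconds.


Hours: 17912 ÷ 3600 = 4 remainder 3512
Minutes: 3512 ÷ 60 = 58 remainder 32
Seconds: 32

4h 58m 32s


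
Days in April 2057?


30 days

Month: April (month 4)
April has 30 days


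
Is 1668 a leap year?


Yes

Rules: divisible by 4 AND (not by 100 OR by 400)
1668 ÷ 4 = 417 exactly → divisible by 4
1668 ÷ 100 = 16 remainder 68 → not divisible by 100
Divisible by 4 but not by 100 → leap year


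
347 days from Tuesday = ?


Saturday

Start: Tuesday (index 1)
(1 + 347) mod 7
= 348 mod 7
= 5
Index 5 → Saturday


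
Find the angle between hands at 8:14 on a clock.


Hour hand = 8×30 + 14×0.5 = 247.0°
Minute hand = 14×6 = 84°
Difference = |247.0 - 84| = 163.0°

163.0°


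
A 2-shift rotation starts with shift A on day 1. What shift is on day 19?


Shifts: A, B
Start: A (index 0)
Day 19: (0 + 19 - 1) mod 2
= 18 mod 2
= 0
Index 0 → shift A

Shift A


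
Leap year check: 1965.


Rules: divisible by 4 AND (not by 100 OR by 400)
1965 ÷ 4 = 491 remainder 1 → not divisible by 4
Not divisible by 4 → not a leap year

No


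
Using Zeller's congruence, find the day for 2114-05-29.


Tuesday

Zeller's congruence:
q=29, m=5, k=14, j=21
h = (29 + ⌊13×6/5⌋ + 14 + ⌊14/4⌋ + ⌊21/4⌋ - 2×21) mod 7
= (29 + 15 + 14 + 3 + 5 - 42) mod 7
= 24 mod 7 = 3
h=3 → Tuesday


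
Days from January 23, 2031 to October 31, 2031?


281 days

From January 23, 2031 to October 31, 2031
Rest of January 2031: 31 - 23 = 8
Full months: February 2031 28, March 31, April 30, May 31, June 30, July 31, August 31, September 30
Days into October 2031: 31
Total = 8 + 28 + 31 + 30 + 31 + 30 + 31 + 31 + 30 + 31 = 281 days


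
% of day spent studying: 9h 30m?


39.6%

Time: 570 minutes
Day: 1440 minutes
Percentage = (570/1440) × 100 ≈ 39.6%


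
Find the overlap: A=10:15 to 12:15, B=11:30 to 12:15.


Meeting A: 615-735 (in minutes from midnight)
Meeting B: 690-735
Overlap start = max(615, 690) = 690
Overlap end = min(735, 735) = 735
Overlap = max(0, 735 - 690) = 45 min

45 minutes


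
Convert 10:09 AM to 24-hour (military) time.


10:09

Input: 10:09 AM
AM hour stays: 10


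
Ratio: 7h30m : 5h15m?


10:7 (1.43)

Duration 1: 450 minutes
Duration 2: 315 minutes
Ratio = 450:315
GCD = 45
Simplified = 10:7
As a decimal: 10/7 ≈ 1.43


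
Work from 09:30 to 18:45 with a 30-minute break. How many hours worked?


8h 45m (525 minutes)

Total time = (18×60+45) - (9×60+30)
= 1125 - 570 = 555 min
Minus break: 555 - 30 = 525 min
= 8h 45m


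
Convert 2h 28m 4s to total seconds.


8884 seconds

Hours: 2 × 3600 = 7200
Minutes: 28 × 60 = 1680
Seconds: 4
Total = 7200 + 1680 + 4 = 8884


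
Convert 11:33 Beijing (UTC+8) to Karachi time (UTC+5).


08:33

Time difference = UTC+5 - UTC+8 = -3 hours
New hour = (11 -3) mod 24
= 8 mod 24 = 8
Minutes unchanged → 08:33


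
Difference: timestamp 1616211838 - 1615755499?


456339 seconds (126.8 hours / 5.28 days)

Difference = 1616211838 - 1615755499 = 456339 seconds
In hours: 456339 / 3600 ≈ 126.8
In days: 456339 / 86400 ≈ 5.28


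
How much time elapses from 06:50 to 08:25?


1h 35m

End time in minutes: 8×60 + 25 = 505
Start time in minutes: 6×60 + 50 = 410
Difference = 505 - 410 = 95 minutes
= 1 hours 35 minutes


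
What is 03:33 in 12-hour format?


3:33 AM

Hour: 3
3 < 12 → AM


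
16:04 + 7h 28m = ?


Start: 964 minutes from midnight
Add: 448 minutes
Total: 1412 minutes
Hours: 1412 ÷ 60 = 23 remainder 32

23:32


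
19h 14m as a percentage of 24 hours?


Total minutes: 19×60 + 14 = 1154
Day = 24×60 = 1440 minutes
Fraction = 1154/1440 ≈ 0.8014
As a percentage: 1154/1440 × 100 ≈ 80.14%

0.8014 (80.14%)


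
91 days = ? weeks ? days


Weeks: 91 ÷ 7 = 13 remainder 0

13 weeks 0 days


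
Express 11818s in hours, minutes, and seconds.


Hours: 11818 ÷ 3600 = 3 remainder 1018
Minutes: 1018 ÷ 60 = 16 remainder 58
Seconds: 58

3h 16m 58s


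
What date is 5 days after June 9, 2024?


Start: June 9, 2024
Add 5 days
June 9 + 5 = June 14, 2024

June 14, 2024


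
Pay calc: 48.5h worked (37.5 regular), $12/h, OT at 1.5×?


Regular: 37.5h × $12 = $450.00
Overtime: 48.5 - 37.5 = 11.0h
OT pay: 11.0h × $12 × 1.5 = $198.00
Total = $450.00 + $198.00 = $648.00

$648.00


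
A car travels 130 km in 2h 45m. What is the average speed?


Distance: 130 km
Time: 2h 45m = 165 min = 165/60 = 11/4 hours
Speed = 130 ÷ (11/4) = 130 × 4 / 11 = 520/11 ≈ 47.3 km/h

47.3 km/h


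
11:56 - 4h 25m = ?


07:31

Start: 716 minutes from midnight
Subtract: 265 minutes
Remaining: 716 - 265 = 451
Hours: 7, Minutes: 31


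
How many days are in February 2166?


28 days

Month: February (month 2)
February: 28 or 29 (leap year)
2166 leap year? No


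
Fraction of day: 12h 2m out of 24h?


Total minutes: 12×60 + 2 = 722
Day = 24×60 = 1440 minutes
Fraction = 722/1440 ≈ 0.5014
As a percentage: 722/1440 × 100 ≈ 50.14%

0.5014 (50.14%)


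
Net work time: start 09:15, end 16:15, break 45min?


Total time = (16×60+15) - (9×60+15)
= 975 - 555 = 420 min
Minus break: 420 - 45 = 375 min
= 6h 15m

6h 15m (375 minutes)


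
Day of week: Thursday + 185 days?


Start: Thursday (index 3)
(3 + 185) mod 7
= 188 mod 7
= 6
Index 6 → Sunday

Sunday


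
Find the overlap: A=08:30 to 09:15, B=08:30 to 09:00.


30 minutes

Meeting A: 510-555 (in minutes from midnight)
Meeting B: 510-540
Overlap start = max(510, 510) = 510
Overlap end = min(555, 540) = 540
Overlap = max(0, 540 - 510) = 30 min


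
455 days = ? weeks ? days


Weeks: 455 ÷ 7 = 65 remainder 0

65 weeks 0 days


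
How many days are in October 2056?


31 days

Month: October (month 10)
October has 31 days


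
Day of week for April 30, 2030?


Zeller's congruence:
q=30, m=4, k=30, j=20
h = (30 + ⌊13×5/5⌋ + 30 + ⌊30/4⌋ + ⌊20/4⌋ - 2×20) mod 7
= (30 + 13 + 30 + 7 + 5 - 40) mod 7
= 45 mod 7 = 3
h=3 → Tuesday

Tuesday


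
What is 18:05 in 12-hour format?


6:05 PM

Hour: 18
18 - 12 = 6 → PM


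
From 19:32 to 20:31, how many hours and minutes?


0h 59m

End time in minutes: 20×60 + 31 = 1231
Start time in minutes: 19×60 + 32 = 1172
Difference = 1231 - 1172 = 59 minutes
= 0 hours 59 minutes


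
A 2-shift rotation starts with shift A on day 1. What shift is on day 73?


Shifts: A, B
Start: A (index 0)
Day 73: (0 + 73 - 1) mod 2
= 72 mod 2
= 0
Index 0 → shift A

Shift A


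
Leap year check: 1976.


Yes

Rules: divisible by 4 AND (not by 100 OR by 400)
1976 ÷ 4 = 494 exactly → divisible by 4
1976 ÷ 100 = 19 remainder 76 → not divisible by 100
Divisible by 4 but not by 100 → leap year


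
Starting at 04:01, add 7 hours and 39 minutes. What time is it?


11:40

Start: 241 minutes from midnight
Add: 459 minutes
Total: 700 minutes
Hours: 700 ÷ 60 = 11 remainder 40


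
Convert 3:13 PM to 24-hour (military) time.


Input: 3:13 PM
PM: 3 + 12 = 15

15:13


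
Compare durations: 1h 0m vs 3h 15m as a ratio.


4:13 (0.31)

Duration 1: 60 minutes
Duration 2: 195 minutes
Ratio = 60:195
GCD = 15
Simplified = 4:13
As a decimal: 4/13 ≈ 0.31


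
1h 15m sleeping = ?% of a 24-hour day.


5.2%

Time: 75 minutes
Day: 1440 minutes
Percentage = (75/1440) × 100 ≈ 5.2%
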